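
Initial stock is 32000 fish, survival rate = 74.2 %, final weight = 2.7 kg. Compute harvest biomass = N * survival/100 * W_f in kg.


Survivors = 32000 * 74.2/100 = 23744 fish
Harvest biomass = survivors * W_f = 23744 * 2.7 = 64108.8 kg

64108.8 kg


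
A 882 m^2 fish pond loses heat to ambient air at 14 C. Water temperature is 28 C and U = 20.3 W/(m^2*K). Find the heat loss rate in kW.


Temperature difference dT = 28 - 14 = 14 K
Heat loss (W) = U * A * dT = 20.3 * 882 * 14 = 250664.4 W
Convert to kW: 250664.4 / 1000 = 250.6644 kW

250.6644 kW


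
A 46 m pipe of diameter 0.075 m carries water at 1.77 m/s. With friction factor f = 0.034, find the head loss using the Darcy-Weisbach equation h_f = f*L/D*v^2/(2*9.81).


v^2 = 1.77^2 = 3.1329 m^2/s^2
L/D = 46/0.075 = 613.33333
h_f = f*(L/D)*v^2/(2g) = 0.034 * 613.33333 * 3.1329 / 19.62 = 3.32984 m

3.32984 m


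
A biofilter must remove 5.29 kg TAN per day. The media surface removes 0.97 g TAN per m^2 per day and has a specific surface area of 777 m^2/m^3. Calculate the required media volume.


A = 5.29*1000 / 0.97 = 5453.6082 m^2
V = 5453.6082 / 777 = 7.0188

7.0188 m^3


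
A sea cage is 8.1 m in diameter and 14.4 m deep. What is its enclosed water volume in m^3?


r = d/2 = 8.1/2 = 4.05 m
Base area = pi*r^2 = pi*4.05^2 = 51.529974 m^2
Volume = 51.529974 * 14.4 = 742.032 m^3

742.032 m^3


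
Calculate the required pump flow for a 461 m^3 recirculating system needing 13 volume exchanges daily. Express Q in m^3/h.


Daily recirculation volume = 461 m^3 * 13 = 5993 m^3/day
Flow rate Q = daily volume / 24 h = 5993 / 24 = 249.708 m^3/h

249.708 m^3/h


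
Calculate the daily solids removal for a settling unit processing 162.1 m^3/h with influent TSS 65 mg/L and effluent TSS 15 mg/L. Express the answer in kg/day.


Concentration drop: TSS_in - TSS_out = 65 - 15 = 50 mg/L
Hourly solids removed = Q * dTSS = 162.1 m^3/h * 50 mg/L = 8105 g/h  (m^3/h * mg/L = g/h)
Daily solids removed = 8105 * 24 = 194520 g/day
Convert g to kg: 194520 / 1000 = 194.52 kg/day

194.52 kg/day


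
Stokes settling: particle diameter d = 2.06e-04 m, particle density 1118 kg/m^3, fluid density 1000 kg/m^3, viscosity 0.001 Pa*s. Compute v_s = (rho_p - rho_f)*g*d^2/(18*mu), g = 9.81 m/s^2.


Density difference: rho_p - rho_f = 1118 - 1000 = 118 kg/m^3
d^2 = (2.06e-04)^2 = 4.2436e-08 m^2
Numerator = (rho_p - rho_f) * g * d^2 = 118 * 9.81 * 4.2436e-08 = 4.9123065e-05
Denominator = 18 * mu = 18 * 0.001 = 0.018
v_s = 4.9123065e-05 / 0.018 = 0.00272906 m/s
Check: Re = rho_f * v_s * d / mu = 1000 * 0.00272906 * 2.06e-04 / 0.001 = 0.562 < 1, so Stokes' law applies.

0.00272906 m/s


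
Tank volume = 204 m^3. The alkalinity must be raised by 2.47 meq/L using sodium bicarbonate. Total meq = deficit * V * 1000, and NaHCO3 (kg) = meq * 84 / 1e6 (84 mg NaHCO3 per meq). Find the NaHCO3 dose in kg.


Tank volume in L = 204 m^3 * 1000 = 204000 L
Total meq required = 2.47 meq/L * 204000 L = 503880 meq
NaHCO3 mass = 503880 meq * 84 mg/meq / 1e6 = 42.3259 kg

42.3259 kg


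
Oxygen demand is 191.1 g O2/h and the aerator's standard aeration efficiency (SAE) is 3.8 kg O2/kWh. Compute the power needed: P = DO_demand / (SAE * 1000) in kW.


SAE in g O2/kWh = 3.8 * 1000 = 3800 g/kWh
P = DO_demand / SAE_g = 191.1 / 3800 = 0.0502895 kW

0.0502895 kW


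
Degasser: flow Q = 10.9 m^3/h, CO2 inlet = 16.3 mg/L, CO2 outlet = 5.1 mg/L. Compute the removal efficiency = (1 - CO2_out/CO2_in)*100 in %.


CO2_out / CO2_in = 5.1 / 16.3 = 0.31288344
Fraction remaining = 0.31288344
efficiency = (1 - 0.31288344) * 100 = 68.7117 %

68.7117 %


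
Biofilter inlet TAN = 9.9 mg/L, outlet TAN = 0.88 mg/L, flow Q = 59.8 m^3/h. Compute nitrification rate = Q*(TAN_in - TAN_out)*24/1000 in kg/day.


Concentration drop: TAN_in - TAN_out = 9.9 - 0.88 = 9.02 mg/L
Hourly TAN removed = Q * dTAN = 59.8 m^3/h * 9.02 mg/L = 539.396 g/h  (m^3/h * mg/L = g/h)
Daily TAN removed = 539.396 * 24 = 12945.504 g/day
Convert to kg/day: 12945.504 / 1000 = 12.945504 kg/day

12.945504 kg/day


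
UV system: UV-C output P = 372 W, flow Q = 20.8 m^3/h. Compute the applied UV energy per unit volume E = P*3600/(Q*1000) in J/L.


Energy delivered per hour = 372 W * 3600 s = 1339200 J/h
Volume treated per hour = 20.8 m^3/h * 1000 = 20800 L/h
dose = 1339200 / 20800 = 64.3846 J/L

64.3846 J/L


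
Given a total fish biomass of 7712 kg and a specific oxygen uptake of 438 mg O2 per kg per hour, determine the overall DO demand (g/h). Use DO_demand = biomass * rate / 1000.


Total O2 consumption (mg/h) = 7712 kg * 438 mg/(kg*h) = 3377856 mg/h
Convert to g/h: 3377856 / 1000 = 3377.856 g/h

3377.856 g/h


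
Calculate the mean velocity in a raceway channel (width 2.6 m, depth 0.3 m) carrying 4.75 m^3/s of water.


Cross-sectional area = W * d = 2.6 * 0.3 = 0.78 m^2
Velocity = Q / A = 4.75 / 0.78 = 6.08974 m/s

6.08974 m/s


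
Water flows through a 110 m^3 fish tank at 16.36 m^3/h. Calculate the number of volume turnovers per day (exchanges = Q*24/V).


Daily flow volume = 16.36 m^3/h * 24 h = 392.64 m^3/day
Exchanges = daily flow / tank volume = 392.64 / 110 = 3.56945 exchanges/day

3.56945 exchanges/day


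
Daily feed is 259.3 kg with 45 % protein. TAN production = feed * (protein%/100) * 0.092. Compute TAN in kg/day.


Protein in feed = 259.3 * 45/100 = 116.685 kg/day
TAN = protein * 0.092 = 116.685 * 0.092 = 10.73502 kg/day

10.73502 kg/day


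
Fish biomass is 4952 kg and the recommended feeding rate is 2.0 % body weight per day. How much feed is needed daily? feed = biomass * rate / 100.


Feeding rate fraction = 2.0% / 100 = 0.02
Daily feed = 4952 kg * 0.02 = 99.04 kg/day

99.04 kg/day


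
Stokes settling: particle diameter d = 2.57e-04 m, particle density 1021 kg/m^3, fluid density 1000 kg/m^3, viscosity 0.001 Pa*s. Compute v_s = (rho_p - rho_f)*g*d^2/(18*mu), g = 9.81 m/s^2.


Density difference: rho_p - rho_f = 1021 - 1000 = 21 kg/m^3
d^2 = (2.57e-04)^2 = 6.6049e-08 m^2
Numerator = (rho_p - rho_f) * g * d^2 = 21 * 9.81 * 6.6049e-08 = 1.3606754e-05
Denominator = 18 * mu = 18 * 0.001 = 0.018
v_s = 1.3606754e-05 / 0.018 = 7.55931e-04 m/s
Check: Re = rho_f * v_s * d / mu = 1000 * 7.55931e-04 * 2.57e-04 / 0.001 = 0.194 < 1, so Stokes' law applies.

7.55931e-04 m/s


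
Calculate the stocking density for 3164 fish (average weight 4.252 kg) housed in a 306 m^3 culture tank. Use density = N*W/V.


Total biomass = 3164 fish * 4.252 kg = 13453.328 kg
Density = total biomass / volume = 13453.328 / 306 = 43.9651 kg/m^3

43.9651 kg/m^3


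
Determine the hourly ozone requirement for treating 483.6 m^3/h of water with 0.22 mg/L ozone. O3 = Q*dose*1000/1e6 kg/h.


O3 demand (mg/h) = Q * dose * 1000 = 483.6 * 0.22 * 1000 = 106392 mg/h
Convert mg to kg: 106392 / 1e6 = 0.106392 kg/h

0.106392 kg/h


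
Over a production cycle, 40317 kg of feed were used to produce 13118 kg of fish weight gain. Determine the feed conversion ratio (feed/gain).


FCR = feed consumed / weight gained
FCR = 40317 kg / 13118 kg = 3.07341

3.07341


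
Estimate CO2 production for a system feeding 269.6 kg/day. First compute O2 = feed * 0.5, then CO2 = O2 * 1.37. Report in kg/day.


O2 = 269.6 * 0.5 = 134.8
CO2 = 134.8 * 1.37 = 184.676

184.676 kg/day


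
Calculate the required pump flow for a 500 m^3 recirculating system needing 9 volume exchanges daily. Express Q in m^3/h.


Daily recirculation volume = 500 m^3 * 9 = 4500 m^3/day
Flow rate Q = daily volume / 24 h = 4500 / 24 = 187.5 m^3/h

187.5 m^3/h


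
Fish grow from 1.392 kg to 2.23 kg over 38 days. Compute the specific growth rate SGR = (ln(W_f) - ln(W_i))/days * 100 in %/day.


ln(W_f) = ln(2.23) = 0.80200159
ln(W_i) = ln(1.392) = 0.33074156
ln(W_f) - ln(W_i) = 0.80200159 - 0.33074156 = 0.47126003
SGR = 0.47126003 / 38 * 100 = 1.24016 %/day

1.24016 %/day


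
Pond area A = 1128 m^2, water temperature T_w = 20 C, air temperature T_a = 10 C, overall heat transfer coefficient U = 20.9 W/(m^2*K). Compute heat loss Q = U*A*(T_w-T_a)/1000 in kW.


Temperature difference dT = 20 - 10 = 10 K
Heat loss (W) = U * A * dT = 20.9 * 1128 * 10 = 235752 W
Convert to kW: 235752 / 1000 = 235.752 kW

235.752 kW


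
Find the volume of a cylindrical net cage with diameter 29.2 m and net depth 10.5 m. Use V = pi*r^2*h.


r = d/2 = 29.2/2 = 14.6 m
Base area = pi*r^2 = pi*14.6^2 = 669.66189 m^2
Volume = 669.66189 * 10.5 = 7031.45 m^3

7031.45 m^3


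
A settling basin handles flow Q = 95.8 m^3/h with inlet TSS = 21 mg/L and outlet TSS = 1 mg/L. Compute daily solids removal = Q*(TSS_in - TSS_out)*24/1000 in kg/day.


Concentration drop: TSS_in - TSS_out = 21 - 1 = 20 mg/L
Hourly solids removed = Q * dTSS = 95.8 m^3/h * 20 mg/L = 1916 g/h  (m^3/h * mg/L = g/h)
Daily solids removed = 1916 * 24 = 45984 g/day
Convert g to kg: 45984 / 1000 = 45.984 kg/day

45.984 kg/day


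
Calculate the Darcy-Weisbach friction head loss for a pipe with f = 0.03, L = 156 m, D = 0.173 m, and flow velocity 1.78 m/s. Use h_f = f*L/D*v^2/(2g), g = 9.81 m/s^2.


v^2 = 1.78^2 = 3.1684 m^2/s^2
L/D = 156/0.173 = 901.7341
h_f = f*(L/D)*v^2/(2g) = 0.03 * 901.7341 * 3.1684 / 19.62 = 4.36858 m

4.36858 m


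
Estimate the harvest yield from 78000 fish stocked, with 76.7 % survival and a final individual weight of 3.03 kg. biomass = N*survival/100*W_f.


Survivors = 78000 * 76.7/100 = 59826 fish
Harvest biomass = survivors * W_f = 59826 * 3.03 = 181272.78 kg

181272.78 kg


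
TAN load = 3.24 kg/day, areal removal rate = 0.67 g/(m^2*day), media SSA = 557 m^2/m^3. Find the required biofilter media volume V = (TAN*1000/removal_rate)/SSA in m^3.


A = 3.24*1000 / 0.67 = 4835.8209 m^2
V = 4835.8209 / 557 = 8.6819

8.6819 m^3


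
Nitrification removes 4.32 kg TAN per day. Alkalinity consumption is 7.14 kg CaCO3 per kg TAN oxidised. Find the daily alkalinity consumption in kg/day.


Alkalinity factor: 7.14 kg CaCO3 consumed per kg TAN nitrified
alk = 4.32 kg TAN * 7.14 = 30.8448 kg CaCO3/day

30.8448 kg CaCO3/day


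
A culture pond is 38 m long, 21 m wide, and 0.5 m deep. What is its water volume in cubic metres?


Base area = L * W = 38 * 21 = 798 m^2
Volume = area * depth = 798 * 0.5 = 399 m^3

399 m^3


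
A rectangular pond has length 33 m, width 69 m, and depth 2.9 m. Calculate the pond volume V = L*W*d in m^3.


Base area = L * W = 33 * 69 = 2277 m^2
Volume = area * depth = 2277 * 2.9 = 6603.3 m^3

6603.3 m^3


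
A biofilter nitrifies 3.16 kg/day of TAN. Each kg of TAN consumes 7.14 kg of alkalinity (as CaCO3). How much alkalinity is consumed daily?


Alkalinity factor: 7.14 kg CaCO3 consumed per kg TAN nitrified
alk = 3.16 kg TAN * 7.14 = 22.5624 kg CaCO3/day

22.5624 kg CaCO3/day


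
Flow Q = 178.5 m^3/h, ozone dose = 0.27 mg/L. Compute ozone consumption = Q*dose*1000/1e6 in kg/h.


O3 demand (mg/h) = Q * dose * 1000 = 178.5 * 0.27 * 1000 = 48195 mg/h
Convert mg to kg: 48195 / 1e6 = 0.048195 kg/h

0.048195 kg/h


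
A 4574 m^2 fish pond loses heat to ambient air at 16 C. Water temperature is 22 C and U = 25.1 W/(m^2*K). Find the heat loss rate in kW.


Temperature difference dT = 22 - 16 = 6 K
Heat loss (W) = U * A * dT = 25.1 * 4574 * 6 = 688844.4 W
Convert to kW: 688844.4 / 1000 = 688.8444 kW

688.8444 kW


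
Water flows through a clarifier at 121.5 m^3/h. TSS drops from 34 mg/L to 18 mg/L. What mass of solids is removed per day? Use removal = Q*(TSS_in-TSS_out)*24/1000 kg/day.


Concentration drop: TSS_in - TSS_out = 34 - 18 = 16 mg/L
Hourly solids removed = Q * dTSS = 121.5 m^3/h * 16 mg/L = 1944 g/h  (m^3/h * mg/L = g/h)
Daily solids removed = 1944 * 24 = 46656 g/day
Convert g to kg: 46656 / 1000 = 46.656 kg/day

46.656 kg/day


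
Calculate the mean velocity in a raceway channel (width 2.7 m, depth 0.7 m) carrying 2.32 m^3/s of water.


Cross-sectional area = W * d = 2.7 * 0.7 = 1.89 m^2
Velocity = Q / A = 2.32 / 1.89 = 1.22751 m/s

1.22751 m/s


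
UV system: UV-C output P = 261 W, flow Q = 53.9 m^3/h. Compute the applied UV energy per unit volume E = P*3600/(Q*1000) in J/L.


Energy delivered per hour = 261 W * 3600 s = 939600 J/h
Volume treated per hour = 53.9 m^3/h * 1000 = 53900 L/h
dose = 939600 / 53900 = 17.4323 J/L

17.4323 J/L


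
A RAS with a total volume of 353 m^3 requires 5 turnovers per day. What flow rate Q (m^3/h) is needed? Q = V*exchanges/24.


Daily recirculation volume = 353 m^3 * 5 = 1765 m^3/day
Flow rate Q = daily volume / 24 h = 1765 / 24 = 73.5417 m^3/h

73.5417 m^3/h


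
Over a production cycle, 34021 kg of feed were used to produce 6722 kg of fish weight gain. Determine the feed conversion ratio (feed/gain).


FCR = feed consumed / weight gained
FCR = 34021 kg / 6722 kg = 5.06114

5.06114


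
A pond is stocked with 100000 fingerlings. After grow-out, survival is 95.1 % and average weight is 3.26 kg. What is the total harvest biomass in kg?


Survivors = 100000 * 95.1/100 = 95100 fish
Harvest biomass = survivors * W_f = 95100 * 3.26 = 310026 kg

310026 kg


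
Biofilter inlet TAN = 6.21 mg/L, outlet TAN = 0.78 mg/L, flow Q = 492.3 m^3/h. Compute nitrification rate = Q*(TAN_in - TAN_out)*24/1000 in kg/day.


Concentration drop: TAN_in - TAN_out = 6.21 - 0.78 = 5.43 mg/L
Hourly TAN removed = Q * dTAN = 492.3 m^3/h * 5.43 mg/L = 2673.189 g/h  (m^3/h * mg/L = g/h)
Daily TAN removed = 2673.189 * 24 = 64156.536 g/day
Convert to kg/day: 64156.536 / 1000 = 64.156536 kg/day

64.156536 kg/day


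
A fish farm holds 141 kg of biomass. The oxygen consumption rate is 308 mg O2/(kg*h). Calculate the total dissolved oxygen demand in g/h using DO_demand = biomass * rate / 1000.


Total O2 consumption (mg/h) = 141 kg * 308 mg/(kg*h) = 43428 mg/h
Convert to g/h: 43428 / 1000 = 43.428 g/h

43.428 g/h


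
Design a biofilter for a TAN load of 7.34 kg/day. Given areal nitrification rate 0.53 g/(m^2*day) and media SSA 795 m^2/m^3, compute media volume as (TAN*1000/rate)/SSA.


A = 7.34*1000 / 0.53 = 13849.057 m^2
V = 13849.057 / 795 = 17.4202

17.4202 m^3


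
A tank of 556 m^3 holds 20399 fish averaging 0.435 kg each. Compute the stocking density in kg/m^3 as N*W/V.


Total biomass = 20399 fish * 0.435 kg = 8873.565 kg
Density = total biomass / volume = 8873.565 / 556 = 15.9596 kg/m^3

15.9596 kg/m^3


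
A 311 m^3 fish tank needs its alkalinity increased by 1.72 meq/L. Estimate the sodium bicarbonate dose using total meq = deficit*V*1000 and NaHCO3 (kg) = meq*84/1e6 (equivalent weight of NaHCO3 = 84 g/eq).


Tank volume in L = 311 m^3 * 1000 = 311000 L
Total meq required = 1.72 meq/L * 311000 L = 534920 meq
NaHCO3 mass = 534920 meq * 84 mg/meq / 1e6 = 44.9333 kg

44.9333 kg


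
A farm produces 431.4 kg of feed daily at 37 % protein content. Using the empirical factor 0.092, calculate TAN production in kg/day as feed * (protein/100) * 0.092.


Protein in feed = 431.4 * 37/100 = 159.618 kg/day
TAN = protein * 0.092 = 159.618 * 0.092 = 14.684856 kg/day

14.684856 kg/day


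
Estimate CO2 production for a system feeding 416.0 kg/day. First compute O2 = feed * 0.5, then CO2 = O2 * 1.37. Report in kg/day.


O2 = 416.0 * 0.5 = 208
CO2 = 208 * 1.37 = 284.96

284.96 kg/day


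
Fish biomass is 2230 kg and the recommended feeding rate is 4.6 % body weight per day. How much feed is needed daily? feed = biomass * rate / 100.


Feeding rate fraction = 4.6% / 100 = 0.046
Daily feed = 2230 kg * 0.046 = 102.58 kg/day

102.58 kg/day


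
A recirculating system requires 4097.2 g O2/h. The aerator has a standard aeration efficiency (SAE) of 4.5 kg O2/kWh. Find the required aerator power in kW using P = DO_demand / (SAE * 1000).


SAE in g O2/kWh = 4.5 * 1000 = 4500 g/kWh
P = DO_demand / SAE_g = 4097.2 / 4500 = 0.910489 kW

0.910489 kW


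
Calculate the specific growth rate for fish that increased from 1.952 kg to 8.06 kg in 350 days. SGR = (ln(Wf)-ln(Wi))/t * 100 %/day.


ln(W_f) = ln(8.06) = 2.0869136
ln(W_i) = ln(1.952) = 0.66885449
ln(W_f) - ln(W_i) = 2.0869136 - 0.66885449 = 1.4180591
SGR = 1.4180591 / 350 * 100 = 0.40516 %/day

0.40516 %/day


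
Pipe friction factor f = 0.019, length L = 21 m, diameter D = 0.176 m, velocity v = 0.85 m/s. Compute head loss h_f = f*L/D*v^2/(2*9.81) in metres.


v^2 = 0.85^2 = 0.7225 m^2/s^2
L/D = 21/0.176 = 119.31818
h_f = f*(L/D)*v^2/(2g) = 0.019 * 119.31818 * 0.7225 / 19.62 = 0.0834832 m

0.0834832 m


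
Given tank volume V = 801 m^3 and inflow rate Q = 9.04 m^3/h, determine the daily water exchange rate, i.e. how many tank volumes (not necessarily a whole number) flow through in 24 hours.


Daily flow volume = 9.04 m^3/h * 24 h = 216.96 m^3/day
Exchanges = daily flow / tank volume = 216.96 / 801 = 0.270861 exchanges/day

0.270861 exchanges/day


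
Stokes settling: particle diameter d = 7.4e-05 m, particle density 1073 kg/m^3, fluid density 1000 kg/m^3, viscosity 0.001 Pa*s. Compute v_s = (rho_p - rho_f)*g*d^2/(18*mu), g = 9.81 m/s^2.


Density difference: rho_p - rho_f = 1073 - 1000 = 73 kg/m^3
d^2 = (7.4e-05)^2 = 5.476e-09 m^2
Numerator = (rho_p - rho_f) * g * d^2 = 73 * 9.81 * 5.476e-09 = 3.9215279e-06
Denominator = 18 * mu = 18 * 0.001 = 0.018
v_s = 3.9215279e-06 / 0.018 = 2.17863e-04 m/s
Check: Re = rho_f * v_s * d / mu = 1000 * 2.17863e-04 * 7.4e-05 / 0.001 = 0.0161 < 1, so Stokes' law applies.

2.17863e-04 m/s


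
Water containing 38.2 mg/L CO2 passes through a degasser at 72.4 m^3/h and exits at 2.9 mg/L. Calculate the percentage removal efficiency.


CO2_out / CO2_in = 2.9 / 38.2 = 0.07591623
Fraction remaining = 0.07591623
efficiency = (1 - 0.07591623) * 100 = 92.4084 %

92.4084 %


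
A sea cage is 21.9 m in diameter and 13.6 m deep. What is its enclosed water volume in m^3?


r = d/2 = 21.9/2 = 10.95 m
Base area = pi*r^2 = pi*10.95^2 = 376.68481 m^2
Volume = 376.68481 * 13.6 = 5122.91 m^3

5122.91 m^3


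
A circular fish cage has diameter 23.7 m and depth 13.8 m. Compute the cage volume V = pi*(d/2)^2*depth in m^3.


r = d/2 = 23.7/2 = 11.85 m
Base area = pi*r^2 = pi*11.85^2 = 441.15029 m^2
Volume = 441.15029 * 13.8 = 6087.87 m^3

6087.87 m^3


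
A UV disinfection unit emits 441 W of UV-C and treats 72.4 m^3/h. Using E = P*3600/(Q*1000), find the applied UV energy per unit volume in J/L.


Energy delivered per hour = 441 W * 3600 s = 1587600 J/h
Volume treated per hour = 72.4 m^3/h * 1000 = 72400 L/h
dose = 1587600 / 72400 = 21.9282 J/L

21.9282 J/L


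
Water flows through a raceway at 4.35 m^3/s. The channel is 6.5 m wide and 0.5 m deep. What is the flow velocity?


Cross-sectional area = W * d = 6.5 * 0.5 = 3.25 m^2
Velocity = Q / A = 4.35 / 3.25 = 1.33846 m/s

1.33846 m/s


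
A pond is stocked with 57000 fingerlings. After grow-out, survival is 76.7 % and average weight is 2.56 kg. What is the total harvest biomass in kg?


Survivors = 57000 * 76.7/100 = 43719 fish
Harvest biomass = survivors * W_f = 43719 * 2.56 = 111920.64 kg

111920.64 kg


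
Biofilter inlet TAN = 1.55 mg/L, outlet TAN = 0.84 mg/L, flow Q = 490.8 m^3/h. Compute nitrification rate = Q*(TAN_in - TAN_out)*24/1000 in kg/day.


Concentration drop: TAN_in - TAN_out = 1.55 - 0.84 = 0.71 mg/L
Hourly TAN removed = Q * dTAN = 490.8 m^3/h * 0.71 mg/L = 348.468 g/h  (m^3/h * mg/L = g/h)
Daily TAN removed = 348.468 * 24 = 8363.232 g/day
Convert to kg/day: 8363.232 / 1000 = 8.363232 kg/day

8.363232 kg/day


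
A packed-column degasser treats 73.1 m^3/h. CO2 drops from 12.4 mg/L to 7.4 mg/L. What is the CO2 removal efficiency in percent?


CO2_out / CO2_in = 7.4 / 12.4 = 0.59677419
Fraction remaining = 0.59677419
efficiency = (1 - 0.59677419) * 100 = 40.3226 %

40.3226 %


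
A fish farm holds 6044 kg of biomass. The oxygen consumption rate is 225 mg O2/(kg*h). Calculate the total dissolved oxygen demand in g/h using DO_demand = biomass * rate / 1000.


Total O2 consumption (mg/h) = 6044 kg * 225 mg/(kg*h) = 1359900 mg/h
Convert to g/h: 1359900 / 1000 = 1359.9 g/h

1359.9 g/h


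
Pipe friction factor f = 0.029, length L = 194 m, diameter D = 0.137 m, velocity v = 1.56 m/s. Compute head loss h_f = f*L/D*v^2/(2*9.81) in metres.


v^2 = 1.56^2 = 2.4336 m^2/s^2
L/D = 194/0.137 = 1416.0584
h_f = f*(L/D)*v^2/(2g) = 0.029 * 1416.0584 * 2.4336 / 19.62 = 5.09365 m

5.09365 m


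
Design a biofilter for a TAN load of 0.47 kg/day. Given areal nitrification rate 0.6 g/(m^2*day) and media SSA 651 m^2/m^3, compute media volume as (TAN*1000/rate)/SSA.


A = 0.47*1000 / 0.6 = 783.33333 m^2
V = 783.33333 / 651 = 1.20328

1.20328 m^3


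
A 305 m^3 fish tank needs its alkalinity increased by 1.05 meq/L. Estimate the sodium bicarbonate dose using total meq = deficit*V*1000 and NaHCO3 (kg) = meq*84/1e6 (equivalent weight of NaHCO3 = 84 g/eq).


Tank volume in L = 305 m^3 * 1000 = 305000 L
Total meq required = 1.05 meq/L * 305000 L = 320250 meq
NaHCO3 mass = 320250 meq * 84 mg/meq / 1e6 = 26.901 kg

26.901 kg


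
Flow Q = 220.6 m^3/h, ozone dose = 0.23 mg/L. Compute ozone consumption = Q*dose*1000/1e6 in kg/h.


O3 demand (mg/h) = Q * dose * 1000 = 220.6 * 0.23 * 1000 = 50738 mg/h
Convert mg to kg: 50738 / 1e6 = 0.050738 kg/h

0.050738 kg/h


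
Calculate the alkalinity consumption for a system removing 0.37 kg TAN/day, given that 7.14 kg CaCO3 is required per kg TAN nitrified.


Alkalinity factor: 7.14 kg CaCO3 consumed per kg TAN nitrified
alk = 0.37 kg TAN * 7.14 = 2.6418 kg CaCO3/day

2.6418 kg CaCO3/day


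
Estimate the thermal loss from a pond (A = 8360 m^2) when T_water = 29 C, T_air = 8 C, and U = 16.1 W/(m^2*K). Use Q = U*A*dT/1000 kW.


Temperature difference dT = 29 - 8 = 21 K
Heat loss (W) = U * A * dT = 16.1 * 8360 * 21 = 2826516 W
Convert to kW: 2826516 / 1000 = 2826.516 kW

2826.516 kW


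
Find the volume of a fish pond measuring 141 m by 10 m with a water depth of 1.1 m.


Base area = L * W = 141 * 10 = 1410 m^2
Volume = area * depth = 1410 * 1.1 = 1551 m^3

1551 m^3


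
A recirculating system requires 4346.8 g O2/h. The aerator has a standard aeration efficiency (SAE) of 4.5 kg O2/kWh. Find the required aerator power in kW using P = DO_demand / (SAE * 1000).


SAE in g O2/kWh = 4.5 * 1000 = 4500 g/kWh
P = DO_demand / SAE_g = 4346.8 / 4500 = 0.965956 kW

0.965956 kW


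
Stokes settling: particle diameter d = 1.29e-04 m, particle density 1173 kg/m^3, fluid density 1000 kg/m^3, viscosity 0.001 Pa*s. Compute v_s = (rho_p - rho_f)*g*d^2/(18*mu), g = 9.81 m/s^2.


Density difference: rho_p - rho_f = 1173 - 1000 = 173 kg/m^3
d^2 = (1.29e-04)^2 = 1.6641e-08 m^2
Numerator = (rho_p - rho_f) * g * d^2 = 173 * 9.81 * 1.6641e-08 = 2.824194e-05
Denominator = 18 * mu = 18 * 0.001 = 0.018
v_s = 2.824194e-05 / 0.018 = 0.001569 m/s
Check: Re = rho_f * v_s * d / mu = 1000 * 0.001569 * 1.29e-04 / 0.001 = 0.202 < 1, so Stokes' law applies.

0.001569 m/s


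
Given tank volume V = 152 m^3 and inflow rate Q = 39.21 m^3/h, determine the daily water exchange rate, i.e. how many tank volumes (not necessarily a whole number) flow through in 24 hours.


Daily flow volume = 39.21 m^3/h * 24 h = 941.04 m^3/day
Exchanges = daily flow / tank volume = 941.04 / 152 = 6.19105 exchanges/day

6.19105 exchanges/day


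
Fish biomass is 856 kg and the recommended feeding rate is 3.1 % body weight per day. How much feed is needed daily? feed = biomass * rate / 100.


Feeding rate fraction = 3.1% / 100 = 0.031
Daily feed = 856 kg * 0.031 = 26.536 kg/day

26.536 kg/day


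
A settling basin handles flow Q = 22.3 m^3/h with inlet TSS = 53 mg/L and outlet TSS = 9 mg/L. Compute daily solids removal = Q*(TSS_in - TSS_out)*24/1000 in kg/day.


Concentration drop: TSS_in - TSS_out = 53 - 9 = 44 mg/L
Hourly solids removed = Q * dTSS = 22.3 m^3/h * 44 mg/L = 981.2 g/h  (m^3/h * mg/L = g/h)
Daily solids removed = 981.2 * 24 = 23548.8 g/day
Convert g to kg: 23548.8 / 1000 = 23.5488 kg/day

23.5488 kg/day


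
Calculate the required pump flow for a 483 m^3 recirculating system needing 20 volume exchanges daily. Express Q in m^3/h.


Daily recirculation volume = 483 m^3 * 20 = 9660 m^3/day
Flow rate Q = daily volume / 24 h = 9660 / 24 = 402.5 m^3/h

402.5 m^3/h


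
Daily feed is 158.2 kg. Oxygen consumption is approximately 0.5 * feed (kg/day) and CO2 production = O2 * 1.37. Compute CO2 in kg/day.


O2 = 158.2 * 0.5 = 79.1
CO2 = 79.1 * 1.37 = 108.367

108.367 kg/day


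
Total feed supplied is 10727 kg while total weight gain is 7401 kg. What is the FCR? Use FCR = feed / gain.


FCR = feed consumed / weight gained
FCR = 10727 kg / 7401 kg = 1.4494

1.4494


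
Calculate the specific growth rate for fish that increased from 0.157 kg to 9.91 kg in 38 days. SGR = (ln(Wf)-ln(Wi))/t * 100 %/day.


ln(W_f) = ln(9.91) = 2.2935443
ln(W_i) = ln(0.157) = -1.8515095
ln(W_f) - ln(W_i) = 2.2935443 - -1.8515095 = 4.1450538
SGR = 4.1450538 / 38 * 100 = 10.908 %/day

10.908 %/day


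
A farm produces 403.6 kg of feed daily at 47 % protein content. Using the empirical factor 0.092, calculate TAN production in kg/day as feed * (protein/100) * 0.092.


Protein in feed = 403.6 * 47/100 = 189.692 kg/day
TAN = protein * 0.092 = 189.692 * 0.092 = 17.451664 kg/day

17.451664 kg/day


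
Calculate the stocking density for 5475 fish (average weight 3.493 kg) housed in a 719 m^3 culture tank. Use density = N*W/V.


Total biomass = 5475 fish * 3.493 kg = 19124.175 kg
Density = total biomass / volume = 19124.175 / 719 = 26.5983 kg/m^3

26.5983 kg/m^3


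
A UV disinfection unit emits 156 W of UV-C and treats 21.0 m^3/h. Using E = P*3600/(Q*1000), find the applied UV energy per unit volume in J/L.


Energy delivered per hour = 156 W * 3600 s = 561600 J/h
Volume treated per hour = 21.0 m^3/h * 1000 = 21000 L/h
dose = 561600 / 21000 = 26.7429 J/L

26.7429 J/L


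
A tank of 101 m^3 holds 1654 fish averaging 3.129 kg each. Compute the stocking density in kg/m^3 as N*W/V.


Total biomass = 1654 fish * 3.129 kg = 5175.366 kg
Density = total biomass / volume = 5175.366 / 101 = 51.2412 kg/m^3

51.2412 kg/m^3


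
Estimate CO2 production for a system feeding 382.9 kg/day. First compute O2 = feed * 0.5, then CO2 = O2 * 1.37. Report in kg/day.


O2 = 382.9 * 0.5 = 191.45
CO2 = 191.45 * 1.37 = 262.2865

262.2865 kg/day


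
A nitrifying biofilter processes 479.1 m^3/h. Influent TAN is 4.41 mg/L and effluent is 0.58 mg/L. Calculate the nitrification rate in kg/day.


Concentration drop: TAN_in - TAN_out = 4.41 - 0.58 = 3.83 mg/L
Hourly TAN removed = Q * dTAN = 479.1 m^3/h * 3.83 mg/L = 1834.953 g/h  (m^3/h * mg/L = g/h)
Daily TAN removed = 1834.953 * 24 = 44038.872 g/day
Convert to kg/day: 44038.872 / 1000 = 44.038872 kg/day

44.038872 kg/day


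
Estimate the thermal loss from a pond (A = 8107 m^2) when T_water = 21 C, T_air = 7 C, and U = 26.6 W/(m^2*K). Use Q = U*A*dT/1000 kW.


Temperature difference dT = 21 - 7 = 14 K
Heat loss (W) = U * A * dT = 26.6 * 8107 * 14 = 3019046.8 W
Convert to kW: 3019046.8 / 1000 = 3019.0468 kW

3019.0468 kW


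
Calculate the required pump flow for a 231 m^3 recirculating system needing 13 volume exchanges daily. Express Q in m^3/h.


Daily recirculation volume = 231 m^3 * 13 = 3003 m^3/day
Flow rate Q = daily volume / 24 h = 3003 / 24 = 125.125 m^3/h

125.125 m^3/h


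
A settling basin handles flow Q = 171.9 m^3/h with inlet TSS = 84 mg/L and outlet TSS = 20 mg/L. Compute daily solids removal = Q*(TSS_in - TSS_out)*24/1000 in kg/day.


Concentration drop: TSS_in - TSS_out = 84 - 20 = 64 mg/L
Hourly solids removed = Q * dTSS = 171.9 m^3/h * 64 mg/L = 11001.6 g/h  (m^3/h * mg/L = g/h)
Daily solids removed = 11001.6 * 24 = 264038.4 g/day
Convert g to kg: 264038.4 / 1000 = 264.0384 kg/day

264.0384 kg/day


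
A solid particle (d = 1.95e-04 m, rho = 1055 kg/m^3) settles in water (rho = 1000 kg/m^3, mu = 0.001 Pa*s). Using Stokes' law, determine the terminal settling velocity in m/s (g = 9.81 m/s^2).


Density difference: rho_p - rho_f = 1055 - 1000 = 55 kg/m^3
d^2 = (1.95e-04)^2 = 3.8025e-08 m^2
Numerator = (rho_p - rho_f) * g * d^2 = 55 * 9.81 * 3.8025e-08 = 2.0516389e-05
Denominator = 18 * mu = 18 * 0.001 = 0.018
v_s = 2.0516389e-05 / 0.018 = 0.0011398 m/s
Check: Re = rho_f * v_s * d / mu = 1000 * 0.0011398 * 1.95e-04 / 0.001 = 0.222 < 1, so Stokes' law applies.

0.0011398 m/s


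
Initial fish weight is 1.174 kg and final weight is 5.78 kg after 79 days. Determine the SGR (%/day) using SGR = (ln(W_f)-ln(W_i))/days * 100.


ln(W_f) = ln(5.78) = 1.7544037
ln(W_i) = ln(1.174) = 0.16041672
ln(W_f) - ln(W_i) = 1.7544037 - 0.16041672 = 1.593987
SGR = 1.593987 / 79 * 100 = 2.01771 %/day

2.01771 %/day


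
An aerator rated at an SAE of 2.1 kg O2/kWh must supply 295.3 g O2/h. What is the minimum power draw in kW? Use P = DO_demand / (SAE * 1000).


SAE in g O2/kWh = 2.1 * 1000 = 2100 g/kWh
P = DO_demand / SAE_g = 295.3 / 2100 = 0.140619 kW

0.140619 kW


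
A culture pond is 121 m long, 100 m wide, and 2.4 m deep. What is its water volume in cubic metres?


Base area = L * W = 121 * 100 = 12100 m^2
Volume = area * depth = 12100 * 2.4 = 29040 m^3

29040 m^3


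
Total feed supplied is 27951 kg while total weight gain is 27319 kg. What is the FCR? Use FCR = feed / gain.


FCR = feed consumed / weight gained
FCR = 27951 kg / 27319 kg = 1.02313

1.02313


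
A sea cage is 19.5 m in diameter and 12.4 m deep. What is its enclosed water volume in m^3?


r = d/2 = 19.5/2 = 9.75 m
Base area = pi*r^2 = pi*9.75^2 = 298.64765 m^2
Volume = 298.64765 * 12.4 = 3703.23 m^3

3703.23 m^3


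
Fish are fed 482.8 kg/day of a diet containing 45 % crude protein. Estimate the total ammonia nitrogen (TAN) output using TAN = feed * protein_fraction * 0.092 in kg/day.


Protein in feed = 482.8 * 45/100 = 217.26 kg/day
TAN = protein * 0.092 = 217.26 * 0.092 = 19.98792 kg/day

19.98792 kg/day


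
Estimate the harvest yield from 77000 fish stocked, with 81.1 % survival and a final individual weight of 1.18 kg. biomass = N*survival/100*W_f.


Survivors = 77000 * 81.1/100 = 62447 fish
Harvest biomass = survivors * W_f = 62447 * 1.18 = 73687.46 kg

73687.46 kg


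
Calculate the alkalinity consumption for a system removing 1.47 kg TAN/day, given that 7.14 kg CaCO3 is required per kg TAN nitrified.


Alkalinity factor: 7.14 kg CaCO3 consumed per kg TAN nitrified
alk = 1.47 kg TAN * 7.14 = 10.4958 kg CaCO3/day

10.4958 kg CaCO3/day


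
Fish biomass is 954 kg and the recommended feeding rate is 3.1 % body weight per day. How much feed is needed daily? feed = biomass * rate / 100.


Feeding rate fraction = 3.1% / 100 = 0.031
Daily feed = 954 kg * 0.031 = 29.574 kg/day

29.574 kg/day


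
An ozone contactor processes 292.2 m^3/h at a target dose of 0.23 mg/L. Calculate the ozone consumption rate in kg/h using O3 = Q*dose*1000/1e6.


O3 demand (mg/h) = Q * dose * 1000 = 292.2 * 0.23 * 1000 = 67206 mg/h
Convert mg to kg: 67206 / 1e6 = 0.067206 kg/h

0.067206 kg/h


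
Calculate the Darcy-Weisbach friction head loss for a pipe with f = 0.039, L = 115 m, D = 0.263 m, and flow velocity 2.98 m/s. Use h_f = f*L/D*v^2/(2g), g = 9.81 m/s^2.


v^2 = 2.98^2 = 8.8804 m^2/s^2
L/D = 115/0.263 = 437.26236
h_f = f*(L/D)*v^2/(2g) = 0.039 * 437.26236 * 8.8804 / 19.62 = 7.71863 m

7.71863 m


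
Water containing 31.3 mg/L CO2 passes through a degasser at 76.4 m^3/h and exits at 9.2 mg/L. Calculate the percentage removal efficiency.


CO2_out / CO2_in = 9.2 / 31.3 = 0.29392971
Fraction remaining = 0.29392971
efficiency = (1 - 0.29392971) * 100 = 70.607 %

70.607 %


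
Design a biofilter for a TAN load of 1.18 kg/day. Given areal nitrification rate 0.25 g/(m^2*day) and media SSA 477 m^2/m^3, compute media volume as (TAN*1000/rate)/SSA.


A = 1.18*1000 / 0.25 = 4720 m^2
V = 4720 / 477 = 9.89518

9.89518 m^3


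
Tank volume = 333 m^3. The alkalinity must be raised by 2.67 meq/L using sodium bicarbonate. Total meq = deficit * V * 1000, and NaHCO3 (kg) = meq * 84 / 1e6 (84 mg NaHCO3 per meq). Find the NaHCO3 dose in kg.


Tank volume in L = 333 m^3 * 1000 = 333000 L
Total meq required = 2.67 meq/L * 333000 L = 889110 meq
NaHCO3 mass = 889110 meq * 84 mg/meq / 1e6 = 74.6852 kg

74.6852 kg


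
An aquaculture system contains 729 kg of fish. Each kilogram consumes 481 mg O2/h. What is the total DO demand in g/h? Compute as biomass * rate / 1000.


Total O2 consumption (mg/h) = 729 kg * 481 mg/(kg*h) = 350649 mg/h
Convert to g/h: 350649 / 1000 = 350.649 g/h

350.649 g/h


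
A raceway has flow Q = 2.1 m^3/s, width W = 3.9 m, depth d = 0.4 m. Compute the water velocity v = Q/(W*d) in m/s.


Cross-sectional area = W * d = 3.9 * 0.4 = 1.56 m^2
Velocity = Q / A = 2.1 / 1.56 = 1.34615 m/s

1.34615 m/s


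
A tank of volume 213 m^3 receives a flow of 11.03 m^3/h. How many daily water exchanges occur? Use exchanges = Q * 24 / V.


Daily flow volume = 11.03 m^3/h * 24 h = 264.72 m^3/day
Exchanges = daily flow / tank volume = 264.72 / 213 = 1.24282 exchanges/day

1.24282 exchanges/day


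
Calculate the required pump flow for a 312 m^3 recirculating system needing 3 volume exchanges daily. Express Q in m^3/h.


Daily recirculation volume = 312 m^3 * 3 = 936 m^3/day
Flow rate Q = daily volume / 24 h = 936 / 24 = 39 m^3/h

39 m^3/h


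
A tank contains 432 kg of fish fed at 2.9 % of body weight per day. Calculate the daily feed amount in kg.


Feeding rate fraction = 2.9% / 100 = 0.029
Daily feed = 432 kg * 0.029 = 12.528 kg/day

12.528 kg/day


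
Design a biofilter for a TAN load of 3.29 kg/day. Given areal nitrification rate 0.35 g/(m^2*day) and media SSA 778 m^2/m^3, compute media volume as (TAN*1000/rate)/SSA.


A = 3.29*1000 / 0.35 = 9400 m^2
V = 9400 / 778 = 12.0823

12.0823 m^3


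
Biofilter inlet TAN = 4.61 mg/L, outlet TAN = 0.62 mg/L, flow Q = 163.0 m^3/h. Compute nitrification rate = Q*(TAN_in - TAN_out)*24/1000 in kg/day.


Concentration drop: TAN_in - TAN_out = 4.61 - 0.62 = 3.99 mg/L
Hourly TAN removed = Q * dTAN = 163.0 m^3/h * 3.99 mg/L = 650.37 g/h  (m^3/h * mg/L = g/h)
Daily TAN removed = 650.37 * 24 = 15608.88 g/day
Convert to kg/day: 15608.88 / 1000 = 15.60888 kg/day

15.60888 kg/day


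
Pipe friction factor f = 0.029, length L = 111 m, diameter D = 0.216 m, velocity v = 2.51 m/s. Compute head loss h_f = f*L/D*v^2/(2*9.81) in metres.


v^2 = 2.51^2 = 6.3001 m^2/s^2
L/D = 111/0.216 = 513.88889
h_f = f*(L/D)*v^2/(2g) = 0.029 * 513.88889 * 6.3001 / 19.62 = 4.78537 m

4.78537 m


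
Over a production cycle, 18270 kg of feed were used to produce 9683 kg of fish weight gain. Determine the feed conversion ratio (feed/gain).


FCR = feed consumed / weight gained
FCR = 18270 kg / 9683 kg = 1.88681

1.88681


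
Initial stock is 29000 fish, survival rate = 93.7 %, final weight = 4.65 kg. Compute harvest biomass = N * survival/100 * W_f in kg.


Survivors = 29000 * 93.7/100 = 27173 fish
Harvest biomass = survivors * W_f = 27173 * 4.65 = 126354.45 kg

126354.45 kg


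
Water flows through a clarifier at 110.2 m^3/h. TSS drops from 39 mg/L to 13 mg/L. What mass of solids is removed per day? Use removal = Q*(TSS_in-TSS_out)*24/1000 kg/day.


Concentration drop: TSS_in - TSS_out = 39 - 13 = 26 mg/L
Hourly solids removed = Q * dTSS = 110.2 m^3/h * 26 mg/L = 2865.2 g/h  (m^3/h * mg/L = g/h)
Daily solids removed = 2865.2 * 24 = 68764.8 g/day
Convert g to kg: 68764.8 / 1000 = 68.7648 kg/day

68.7648 kg/day


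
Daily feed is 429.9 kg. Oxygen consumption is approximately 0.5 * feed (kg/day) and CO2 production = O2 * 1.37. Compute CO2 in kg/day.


O2 = 429.9 * 0.5 = 214.95
CO2 = 214.95 * 1.37 = 294.4815

294.4815 kg/day


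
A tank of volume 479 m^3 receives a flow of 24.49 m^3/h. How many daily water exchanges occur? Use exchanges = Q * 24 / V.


Daily flow volume = 24.49 m^3/h * 24 h = 587.76 m^3/day
Exchanges = daily flow / tank volume = 587.76 / 479 = 1.22706 exchanges/day

1.22706 exchanges/day


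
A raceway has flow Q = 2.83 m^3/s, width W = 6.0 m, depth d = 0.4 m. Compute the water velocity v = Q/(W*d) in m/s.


Cross-sectional area = W * d = 6.0 * 0.4 = 2.4 m^2
Velocity = Q / A = 2.83 / 2.4 = 1.17917 m/s

1.17917 m/s


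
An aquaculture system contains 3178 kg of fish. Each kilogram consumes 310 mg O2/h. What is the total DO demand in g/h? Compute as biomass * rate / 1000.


Total O2 consumption (mg/h) = 3178 kg * 310 mg/(kg*h) = 985180 mg/h
Convert to g/h: 985180 / 1000 = 985.18 g/h

985.18 g/h


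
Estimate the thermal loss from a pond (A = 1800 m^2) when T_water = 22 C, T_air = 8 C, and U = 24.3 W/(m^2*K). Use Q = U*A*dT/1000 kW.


Temperature difference dT = 22 - 8 = 14 K
Heat loss (W) = U * A * dT = 24.3 * 1800 * 14 = 612360 W
Convert to kW: 612360 / 1000 = 612.36 kW

612.36 kW


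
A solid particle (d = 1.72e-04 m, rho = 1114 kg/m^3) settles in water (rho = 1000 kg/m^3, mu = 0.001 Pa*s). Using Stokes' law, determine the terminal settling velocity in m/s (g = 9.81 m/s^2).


Density difference: rho_p - rho_f = 1114 - 1000 = 114 kg/m^3
d^2 = (1.72e-04)^2 = 2.9584e-08 m^2
Numerator = (rho_p - rho_f) * g * d^2 = 114 * 9.81 * 2.9584e-08 = 3.3084971e-05
Denominator = 18 * mu = 18 * 0.001 = 0.018
v_s = 3.3084971e-05 / 0.018 = 0.00183805 m/s
Check: Re = rho_f * v_s * d / mu = 1000 * 0.00183805 * 1.72e-04 / 0.001 = 0.316 < 1, so Stokes' law applies.

0.00183805 m/s


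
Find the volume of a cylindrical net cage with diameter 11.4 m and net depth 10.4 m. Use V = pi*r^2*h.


r = d/2 = 11.4/2 = 5.7 m
Base area = pi*r^2 = pi*5.7^2 = 102.07035 m^2
Volume = 102.07035 * 10.4 = 1061.53 m^3

1061.53 m^3


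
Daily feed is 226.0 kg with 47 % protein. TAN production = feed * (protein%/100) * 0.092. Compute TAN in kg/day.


Protein in feed = 226.0 * 47/100 = 106.22 kg/day
TAN = protein * 0.092 = 106.22 * 0.092 = 9.77224 kg/day

9.77224 kg/day


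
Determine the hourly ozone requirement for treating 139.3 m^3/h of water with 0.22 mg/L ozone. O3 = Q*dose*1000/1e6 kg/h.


O3 demand (mg/h) = Q * dose * 1000 = 139.3 * 0.22 * 1000 = 30646 mg/h
Convert mg to kg: 30646 / 1e6 = 0.030646 kg/h

0.030646 kg/h


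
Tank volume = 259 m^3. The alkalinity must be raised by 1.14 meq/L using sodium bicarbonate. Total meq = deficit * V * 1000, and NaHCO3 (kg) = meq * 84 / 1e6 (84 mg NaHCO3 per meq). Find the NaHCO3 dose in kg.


Tank volume in L = 259 m^3 * 1000 = 259000 L
Total meq required = 1.14 meq/L * 259000 L = 295260 meq
NaHCO3 mass = 295260 meq * 84 mg/meq / 1e6 = 24.8018 kg

24.8018 kg


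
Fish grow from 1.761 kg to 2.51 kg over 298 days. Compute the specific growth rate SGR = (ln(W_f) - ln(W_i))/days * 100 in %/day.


ln(W_f) = ln(2.51) = 0.92028275
ln(W_i) = ln(1.761) = 0.56588183
ln(W_f) - ln(W_i) = 0.92028275 - 0.56588183 = 0.35440092
SGR = 0.35440092 / 298 * 100 = 0.118926 %/day

0.118926 %/day


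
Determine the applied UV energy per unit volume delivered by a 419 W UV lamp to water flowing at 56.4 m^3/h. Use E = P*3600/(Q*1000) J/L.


Energy delivered per hour = 419 W * 3600 s = 1508400 J/h
Volume treated per hour = 56.4 m^3/h * 1000 = 56400 L/h
dose = 1508400 / 56400 = 26.7447 J/L

26.7447 J/L


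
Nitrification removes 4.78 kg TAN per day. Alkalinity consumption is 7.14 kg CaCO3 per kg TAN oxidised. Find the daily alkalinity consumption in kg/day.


Alkalinity factor: 7.14 kg CaCO3 consumed per kg TAN nitrified
alk = 4.78 kg TAN * 7.14 = 34.1292 kg CaCO3/day

34.1292 kg CaCO3/day


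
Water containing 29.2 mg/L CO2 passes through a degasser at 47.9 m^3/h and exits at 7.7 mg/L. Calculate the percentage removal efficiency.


CO2_out / CO2_in = 7.7 / 29.2 = 0.26369863
Fraction remaining = 0.26369863
efficiency = (1 - 0.26369863) * 100 = 73.6301 %

73.6301 %


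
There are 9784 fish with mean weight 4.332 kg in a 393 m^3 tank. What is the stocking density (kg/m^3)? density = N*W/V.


Total biomass = 9784 fish * 4.332 kg = 42384.288 kg
Density = total biomass / volume = 42384.288 / 393 = 107.848 kg/m^3

107.848 kg/m^3
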